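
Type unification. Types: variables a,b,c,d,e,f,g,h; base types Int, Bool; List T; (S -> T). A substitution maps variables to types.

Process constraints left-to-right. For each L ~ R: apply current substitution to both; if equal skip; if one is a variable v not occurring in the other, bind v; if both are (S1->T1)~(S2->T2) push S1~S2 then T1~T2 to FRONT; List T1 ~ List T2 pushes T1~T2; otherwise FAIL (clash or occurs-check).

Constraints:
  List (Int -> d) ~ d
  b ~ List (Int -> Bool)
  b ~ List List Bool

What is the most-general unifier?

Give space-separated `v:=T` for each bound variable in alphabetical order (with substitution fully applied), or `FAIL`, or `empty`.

step 1: unify List (Int -> d) ~ d  [subst: {-} | 2 pending]
  occurs-check fail

Answer: FAIL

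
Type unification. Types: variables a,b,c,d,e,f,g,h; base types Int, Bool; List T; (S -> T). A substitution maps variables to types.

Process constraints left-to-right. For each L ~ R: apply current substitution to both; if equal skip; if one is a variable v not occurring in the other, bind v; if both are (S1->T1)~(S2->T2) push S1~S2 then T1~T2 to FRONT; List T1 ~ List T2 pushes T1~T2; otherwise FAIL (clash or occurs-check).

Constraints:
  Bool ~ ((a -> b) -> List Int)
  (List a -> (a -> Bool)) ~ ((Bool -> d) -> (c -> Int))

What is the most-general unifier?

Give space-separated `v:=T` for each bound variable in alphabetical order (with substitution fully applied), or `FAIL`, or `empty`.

Answer: FAIL

Derivation:
step 1: unify Bool ~ ((a -> b) -> List Int)  [subst: {-} | 1 pending]
  clash: Bool vs ((a -> b) -> List Int)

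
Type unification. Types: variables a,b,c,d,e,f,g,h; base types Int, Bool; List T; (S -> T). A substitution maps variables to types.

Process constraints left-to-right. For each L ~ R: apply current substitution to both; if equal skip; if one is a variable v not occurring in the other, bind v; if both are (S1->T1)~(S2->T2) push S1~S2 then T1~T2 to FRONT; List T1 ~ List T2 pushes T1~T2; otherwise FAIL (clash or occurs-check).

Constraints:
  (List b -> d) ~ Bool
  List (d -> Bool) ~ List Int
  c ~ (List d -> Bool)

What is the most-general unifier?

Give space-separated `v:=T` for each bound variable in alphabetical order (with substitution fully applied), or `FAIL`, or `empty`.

step 1: unify (List b -> d) ~ Bool  [subst: {-} | 2 pending]
  clash: (List b -> d) vs Bool

Answer: FAIL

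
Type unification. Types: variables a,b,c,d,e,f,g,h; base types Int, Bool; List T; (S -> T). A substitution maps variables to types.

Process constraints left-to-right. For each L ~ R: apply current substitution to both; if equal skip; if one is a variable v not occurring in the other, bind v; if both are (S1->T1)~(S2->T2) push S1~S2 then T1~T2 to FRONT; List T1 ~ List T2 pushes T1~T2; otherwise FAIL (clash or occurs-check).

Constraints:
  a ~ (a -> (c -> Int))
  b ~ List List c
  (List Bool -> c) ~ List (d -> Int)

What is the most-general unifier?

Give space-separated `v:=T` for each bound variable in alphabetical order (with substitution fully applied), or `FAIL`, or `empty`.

Answer: FAIL

Derivation:
step 1: unify a ~ (a -> (c -> Int))  [subst: {-} | 2 pending]
  occurs-check fail: a in (a -> (c -> Int))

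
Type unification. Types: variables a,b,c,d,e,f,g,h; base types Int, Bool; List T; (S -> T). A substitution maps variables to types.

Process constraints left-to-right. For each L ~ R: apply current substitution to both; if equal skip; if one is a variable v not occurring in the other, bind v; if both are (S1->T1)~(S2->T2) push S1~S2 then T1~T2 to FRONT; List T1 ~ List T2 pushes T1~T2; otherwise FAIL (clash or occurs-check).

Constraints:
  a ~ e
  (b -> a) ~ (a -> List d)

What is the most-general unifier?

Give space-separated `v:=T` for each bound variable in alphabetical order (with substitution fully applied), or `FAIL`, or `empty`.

Answer: a:=List d b:=List d e:=List d

Derivation:
step 1: unify a ~ e  [subst: {-} | 1 pending]
  bind a := e
step 2: unify (b -> e) ~ (e -> List d)  [subst: {a:=e} | 0 pending]
  -> decompose arrow: push b~e, e~List d
step 3: unify b ~ e  [subst: {a:=e} | 1 pending]
  bind b := e
step 4: unify e ~ List d  [subst: {a:=e, b:=e} | 0 pending]
  bind e := List d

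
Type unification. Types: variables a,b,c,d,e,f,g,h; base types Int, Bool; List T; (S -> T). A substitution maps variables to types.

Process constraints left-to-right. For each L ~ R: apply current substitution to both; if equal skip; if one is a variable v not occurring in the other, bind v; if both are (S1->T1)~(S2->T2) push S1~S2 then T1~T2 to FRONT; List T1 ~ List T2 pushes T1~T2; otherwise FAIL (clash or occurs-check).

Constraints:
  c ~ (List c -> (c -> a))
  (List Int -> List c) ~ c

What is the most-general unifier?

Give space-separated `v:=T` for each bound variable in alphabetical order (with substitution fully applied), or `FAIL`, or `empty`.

Answer: FAIL

Derivation:
step 1: unify c ~ (List c -> (c -> a))  [subst: {-} | 1 pending]
  occurs-check fail: c in (List c -> (c -> a))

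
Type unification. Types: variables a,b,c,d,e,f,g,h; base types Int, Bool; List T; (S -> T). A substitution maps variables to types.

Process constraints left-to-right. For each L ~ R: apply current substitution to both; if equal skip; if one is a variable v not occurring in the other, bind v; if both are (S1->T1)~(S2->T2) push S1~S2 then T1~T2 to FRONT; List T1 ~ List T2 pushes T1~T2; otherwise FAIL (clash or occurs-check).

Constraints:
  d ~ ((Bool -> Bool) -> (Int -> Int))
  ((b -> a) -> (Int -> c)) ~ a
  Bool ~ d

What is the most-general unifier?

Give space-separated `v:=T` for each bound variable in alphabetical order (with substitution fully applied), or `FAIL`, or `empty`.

step 1: unify d ~ ((Bool -> Bool) -> (Int -> Int))  [subst: {-} | 2 pending]
  bind d := ((Bool -> Bool) -> (Int -> Int))
step 2: unify ((b -> a) -> (Int -> c)) ~ a  [subst: {d:=((Bool -> Bool) -> (Int -> Int))} | 1 pending]
  occurs-check fail

Answer: FAIL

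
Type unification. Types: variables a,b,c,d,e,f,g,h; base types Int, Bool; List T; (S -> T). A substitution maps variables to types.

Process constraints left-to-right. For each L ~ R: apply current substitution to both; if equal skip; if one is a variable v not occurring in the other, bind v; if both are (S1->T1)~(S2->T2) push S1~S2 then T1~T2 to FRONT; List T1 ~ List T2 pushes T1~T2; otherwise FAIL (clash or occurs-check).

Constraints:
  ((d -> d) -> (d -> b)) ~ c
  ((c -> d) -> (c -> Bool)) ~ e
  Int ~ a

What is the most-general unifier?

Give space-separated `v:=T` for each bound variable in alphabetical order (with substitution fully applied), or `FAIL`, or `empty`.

step 1: unify ((d -> d) -> (d -> b)) ~ c  [subst: {-} | 2 pending]
  bind c := ((d -> d) -> (d -> b))
step 2: unify ((((d -> d) -> (d -> b)) -> d) -> (((d -> d) -> (d -> b)) -> Bool)) ~ e  [subst: {c:=((d -> d) -> (d -> b))} | 1 pending]
  bind e := ((((d -> d) -> (d -> b)) -> d) -> (((d -> d) -> (d -> b)) -> Bool))
step 3: unify Int ~ a  [subst: {c:=((d -> d) -> (d -> b)), e:=((((d -> d) -> (d -> b)) -> d) -> (((d -> d) -> (d -> b)) -> Bool))} | 0 pending]
  bind a := Int

Answer: a:=Int c:=((d -> d) -> (d -> b)) e:=((((d -> d) -> (d -> b)) -> d) -> (((d -> d) -> (d -> b)) -> Bool))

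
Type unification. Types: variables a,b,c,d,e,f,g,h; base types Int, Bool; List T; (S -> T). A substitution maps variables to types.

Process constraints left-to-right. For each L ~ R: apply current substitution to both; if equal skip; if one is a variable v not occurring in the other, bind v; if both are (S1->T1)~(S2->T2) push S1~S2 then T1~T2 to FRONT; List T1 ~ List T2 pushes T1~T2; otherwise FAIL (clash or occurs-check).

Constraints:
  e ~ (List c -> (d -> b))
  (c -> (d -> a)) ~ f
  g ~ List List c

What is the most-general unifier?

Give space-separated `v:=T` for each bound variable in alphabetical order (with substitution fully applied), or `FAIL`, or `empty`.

step 1: unify e ~ (List c -> (d -> b))  [subst: {-} | 2 pending]
  bind e := (List c -> (d -> b))
step 2: unify (c -> (d -> a)) ~ f  [subst: {e:=(List c -> (d -> b))} | 1 pending]
  bind f := (c -> (d -> a))
step 3: unify g ~ List List c  [subst: {e:=(List c -> (d -> b)), f:=(c -> (d -> a))} | 0 pending]
  bind g := List List c

Answer: e:=(List c -> (d -> b)) f:=(c -> (d -> a)) g:=List List c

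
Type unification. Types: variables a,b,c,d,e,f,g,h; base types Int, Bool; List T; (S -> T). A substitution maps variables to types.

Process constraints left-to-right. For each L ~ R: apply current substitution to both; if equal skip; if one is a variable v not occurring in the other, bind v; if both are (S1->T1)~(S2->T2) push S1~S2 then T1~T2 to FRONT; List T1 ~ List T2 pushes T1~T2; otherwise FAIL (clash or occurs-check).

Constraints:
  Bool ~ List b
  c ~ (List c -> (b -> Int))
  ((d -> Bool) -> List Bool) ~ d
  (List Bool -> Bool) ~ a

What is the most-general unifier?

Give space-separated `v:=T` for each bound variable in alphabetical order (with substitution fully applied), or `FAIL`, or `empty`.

Answer: FAIL

Derivation:
step 1: unify Bool ~ List b  [subst: {-} | 3 pending]
  clash: Bool vs List b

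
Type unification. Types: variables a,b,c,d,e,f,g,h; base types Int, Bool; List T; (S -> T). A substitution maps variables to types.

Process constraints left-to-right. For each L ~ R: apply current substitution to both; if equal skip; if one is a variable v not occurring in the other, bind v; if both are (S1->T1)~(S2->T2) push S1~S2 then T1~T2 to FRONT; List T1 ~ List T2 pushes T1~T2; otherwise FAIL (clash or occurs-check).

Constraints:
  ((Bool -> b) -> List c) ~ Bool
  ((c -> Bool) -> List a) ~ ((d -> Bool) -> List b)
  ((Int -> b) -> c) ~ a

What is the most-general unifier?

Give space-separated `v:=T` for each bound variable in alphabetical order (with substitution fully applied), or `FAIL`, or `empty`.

step 1: unify ((Bool -> b) -> List c) ~ Bool  [subst: {-} | 2 pending]
  clash: ((Bool -> b) -> List c) vs Bool

Answer: FAIL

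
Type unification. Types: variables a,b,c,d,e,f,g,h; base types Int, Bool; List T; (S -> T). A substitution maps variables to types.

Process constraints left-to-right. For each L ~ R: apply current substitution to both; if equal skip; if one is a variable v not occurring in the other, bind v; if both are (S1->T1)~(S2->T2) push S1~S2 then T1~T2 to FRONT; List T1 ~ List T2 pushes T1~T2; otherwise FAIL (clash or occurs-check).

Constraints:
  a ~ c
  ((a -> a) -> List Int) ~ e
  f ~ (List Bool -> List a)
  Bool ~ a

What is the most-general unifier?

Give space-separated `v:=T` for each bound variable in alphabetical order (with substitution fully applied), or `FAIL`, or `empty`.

step 1: unify a ~ c  [subst: {-} | 3 pending]
  bind a := c
step 2: unify ((c -> c) -> List Int) ~ e  [subst: {a:=c} | 2 pending]
  bind e := ((c -> c) -> List Int)
step 3: unify f ~ (List Bool -> List c)  [subst: {a:=c, e:=((c -> c) -> List Int)} | 1 pending]
  bind f := (List Bool -> List c)
step 4: unify Bool ~ c  [subst: {a:=c, e:=((c -> c) -> List Int), f:=(List Bool -> List c)} | 0 pending]
  bind c := Bool

Answer: a:=Bool c:=Bool e:=((Bool -> Bool) -> List Int) f:=(List Bool -> List Bool)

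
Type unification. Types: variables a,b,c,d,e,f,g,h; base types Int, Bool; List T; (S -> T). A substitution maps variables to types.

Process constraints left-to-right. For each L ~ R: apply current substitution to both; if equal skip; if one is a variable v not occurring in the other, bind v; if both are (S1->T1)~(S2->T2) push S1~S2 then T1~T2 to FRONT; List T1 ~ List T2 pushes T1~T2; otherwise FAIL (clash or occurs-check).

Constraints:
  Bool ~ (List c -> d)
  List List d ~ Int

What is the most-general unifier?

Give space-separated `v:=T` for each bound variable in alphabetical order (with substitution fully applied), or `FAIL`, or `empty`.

step 1: unify Bool ~ (List c -> d)  [subst: {-} | 1 pending]
  clash: Bool vs (List c -> d)

Answer: FAIL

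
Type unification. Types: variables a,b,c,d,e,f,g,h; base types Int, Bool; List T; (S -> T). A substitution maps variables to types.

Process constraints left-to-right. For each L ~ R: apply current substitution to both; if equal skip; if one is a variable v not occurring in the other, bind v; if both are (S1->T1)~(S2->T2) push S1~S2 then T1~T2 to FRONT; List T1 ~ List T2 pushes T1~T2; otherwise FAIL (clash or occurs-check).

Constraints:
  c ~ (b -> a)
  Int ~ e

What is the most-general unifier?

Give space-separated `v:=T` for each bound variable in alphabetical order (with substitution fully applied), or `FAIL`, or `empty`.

step 1: unify c ~ (b -> a)  [subst: {-} | 1 pending]
  bind c := (b -> a)
step 2: unify Int ~ e  [subst: {c:=(b -> a)} | 0 pending]
  bind e := Int

Answer: c:=(b -> a) e:=Int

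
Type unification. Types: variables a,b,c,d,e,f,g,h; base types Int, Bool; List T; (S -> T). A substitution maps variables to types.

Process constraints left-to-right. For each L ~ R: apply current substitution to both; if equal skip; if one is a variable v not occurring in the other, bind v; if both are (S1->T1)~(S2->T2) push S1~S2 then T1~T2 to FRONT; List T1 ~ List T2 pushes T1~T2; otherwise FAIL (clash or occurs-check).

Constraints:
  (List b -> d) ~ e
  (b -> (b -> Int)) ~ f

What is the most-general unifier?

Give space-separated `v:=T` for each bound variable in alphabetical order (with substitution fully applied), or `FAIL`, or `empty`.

Answer: e:=(List b -> d) f:=(b -> (b -> Int))

Derivation:
step 1: unify (List b -> d) ~ e  [subst: {-} | 1 pending]
  bind e := (List b -> d)
step 2: unify (b -> (b -> Int)) ~ f  [subst: {e:=(List b -> d)} | 0 pending]
  bind f := (b -> (b -> Int))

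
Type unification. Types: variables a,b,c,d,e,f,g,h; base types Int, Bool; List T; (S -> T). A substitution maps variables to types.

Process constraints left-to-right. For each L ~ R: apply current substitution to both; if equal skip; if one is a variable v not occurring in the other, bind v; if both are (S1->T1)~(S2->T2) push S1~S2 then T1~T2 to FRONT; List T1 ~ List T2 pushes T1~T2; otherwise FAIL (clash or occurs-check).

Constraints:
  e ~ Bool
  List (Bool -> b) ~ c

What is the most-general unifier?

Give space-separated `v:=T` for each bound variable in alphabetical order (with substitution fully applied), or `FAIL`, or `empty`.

step 1: unify e ~ Bool  [subst: {-} | 1 pending]
  bind e := Bool
step 2: unify List (Bool -> b) ~ c  [subst: {e:=Bool} | 0 pending]
  bind c := List (Bool -> b)

Answer: c:=List (Bool -> b) e:=Bool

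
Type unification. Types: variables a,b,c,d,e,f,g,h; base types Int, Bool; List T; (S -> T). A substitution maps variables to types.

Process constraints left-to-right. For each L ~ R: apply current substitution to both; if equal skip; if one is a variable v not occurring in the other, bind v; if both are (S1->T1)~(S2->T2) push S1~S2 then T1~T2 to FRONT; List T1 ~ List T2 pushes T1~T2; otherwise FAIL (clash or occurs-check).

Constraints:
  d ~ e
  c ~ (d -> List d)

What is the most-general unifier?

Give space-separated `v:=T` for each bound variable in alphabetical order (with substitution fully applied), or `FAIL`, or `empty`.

step 1: unify d ~ e  [subst: {-} | 1 pending]
  bind d := e
step 2: unify c ~ (e -> List e)  [subst: {d:=e} | 0 pending]
  bind c := (e -> List e)

Answer: c:=(e -> List e) d:=e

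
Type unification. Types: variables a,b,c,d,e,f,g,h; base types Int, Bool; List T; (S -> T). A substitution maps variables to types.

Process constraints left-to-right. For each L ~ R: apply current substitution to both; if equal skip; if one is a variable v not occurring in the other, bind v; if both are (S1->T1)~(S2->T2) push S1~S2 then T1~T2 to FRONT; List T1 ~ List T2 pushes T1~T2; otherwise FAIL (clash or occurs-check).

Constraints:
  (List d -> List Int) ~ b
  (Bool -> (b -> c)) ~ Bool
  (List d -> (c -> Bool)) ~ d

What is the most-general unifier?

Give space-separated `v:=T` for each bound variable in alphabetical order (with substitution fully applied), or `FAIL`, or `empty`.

step 1: unify (List d -> List Int) ~ b  [subst: {-} | 2 pending]
  bind b := (List d -> List Int)
step 2: unify (Bool -> ((List d -> List Int) -> c)) ~ Bool  [subst: {b:=(List d -> List Int)} | 1 pending]
  clash: (Bool -> ((List d -> List Int) -> c)) vs Bool

Answer: FAIL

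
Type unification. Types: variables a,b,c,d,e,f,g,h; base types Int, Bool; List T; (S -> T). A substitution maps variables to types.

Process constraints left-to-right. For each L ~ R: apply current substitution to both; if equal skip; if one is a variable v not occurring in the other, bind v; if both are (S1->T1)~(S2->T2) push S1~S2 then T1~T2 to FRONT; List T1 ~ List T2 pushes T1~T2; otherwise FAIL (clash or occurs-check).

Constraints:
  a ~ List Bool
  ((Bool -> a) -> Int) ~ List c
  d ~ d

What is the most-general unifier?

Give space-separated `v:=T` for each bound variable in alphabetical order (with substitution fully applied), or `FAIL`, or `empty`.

step 1: unify a ~ List Bool  [subst: {-} | 2 pending]
  bind a := List Bool
step 2: unify ((Bool -> List Bool) -> Int) ~ List c  [subst: {a:=List Bool} | 1 pending]
  clash: ((Bool -> List Bool) -> Int) vs List c

Answer: FAIL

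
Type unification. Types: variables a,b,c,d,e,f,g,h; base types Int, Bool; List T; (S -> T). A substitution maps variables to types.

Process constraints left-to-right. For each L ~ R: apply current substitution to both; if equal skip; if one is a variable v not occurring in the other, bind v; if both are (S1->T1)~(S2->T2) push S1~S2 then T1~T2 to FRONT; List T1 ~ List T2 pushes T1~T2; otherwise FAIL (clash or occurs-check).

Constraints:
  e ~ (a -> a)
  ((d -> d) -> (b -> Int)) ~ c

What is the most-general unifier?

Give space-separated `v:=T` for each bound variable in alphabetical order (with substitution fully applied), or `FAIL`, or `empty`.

Answer: c:=((d -> d) -> (b -> Int)) e:=(a -> a)

Derivation:
step 1: unify e ~ (a -> a)  [subst: {-} | 1 pending]
  bind e := (a -> a)
step 2: unify ((d -> d) -> (b -> Int)) ~ c  [subst: {e:=(a -> a)} | 0 pending]
  bind c := ((d -> d) -> (b -> Int))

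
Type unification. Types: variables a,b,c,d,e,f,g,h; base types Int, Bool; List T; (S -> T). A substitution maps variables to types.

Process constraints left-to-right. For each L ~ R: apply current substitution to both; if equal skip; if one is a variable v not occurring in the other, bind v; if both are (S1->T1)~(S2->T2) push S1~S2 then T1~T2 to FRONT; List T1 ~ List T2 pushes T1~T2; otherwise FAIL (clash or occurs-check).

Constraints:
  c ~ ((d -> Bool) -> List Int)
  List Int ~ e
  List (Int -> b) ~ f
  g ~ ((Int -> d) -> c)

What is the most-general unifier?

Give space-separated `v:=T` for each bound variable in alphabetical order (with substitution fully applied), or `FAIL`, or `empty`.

step 1: unify c ~ ((d -> Bool) -> List Int)  [subst: {-} | 3 pending]
  bind c := ((d -> Bool) -> List Int)
step 2: unify List Int ~ e  [subst: {c:=((d -> Bool) -> List Int)} | 2 pending]
  bind e := List Int
step 3: unify List (Int -> b) ~ f  [subst: {c:=((d -> Bool) -> List Int), e:=List Int} | 1 pending]
  bind f := List (Int -> b)
step 4: unify g ~ ((Int -> d) -> ((d -> Bool) -> List Int))  [subst: {c:=((d -> Bool) -> List Int), e:=List Int, f:=List (Int -> b)} | 0 pending]
  bind g := ((Int -> d) -> ((d -> Bool) -> List Int))

Answer: c:=((d -> Bool) -> List Int) e:=List Int f:=List (Int -> b) g:=((Int -> d) -> ((d -> Bool) -> List Int))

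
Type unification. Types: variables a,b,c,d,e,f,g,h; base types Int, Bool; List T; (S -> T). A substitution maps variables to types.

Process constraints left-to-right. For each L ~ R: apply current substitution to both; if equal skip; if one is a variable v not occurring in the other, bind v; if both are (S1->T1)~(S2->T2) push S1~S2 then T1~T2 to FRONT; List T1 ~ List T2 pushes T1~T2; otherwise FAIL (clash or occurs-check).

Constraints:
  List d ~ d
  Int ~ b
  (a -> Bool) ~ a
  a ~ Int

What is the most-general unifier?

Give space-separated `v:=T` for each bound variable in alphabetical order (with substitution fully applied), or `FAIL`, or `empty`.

Answer: FAIL

Derivation:
step 1: unify List d ~ d  [subst: {-} | 3 pending]
  occurs-check fail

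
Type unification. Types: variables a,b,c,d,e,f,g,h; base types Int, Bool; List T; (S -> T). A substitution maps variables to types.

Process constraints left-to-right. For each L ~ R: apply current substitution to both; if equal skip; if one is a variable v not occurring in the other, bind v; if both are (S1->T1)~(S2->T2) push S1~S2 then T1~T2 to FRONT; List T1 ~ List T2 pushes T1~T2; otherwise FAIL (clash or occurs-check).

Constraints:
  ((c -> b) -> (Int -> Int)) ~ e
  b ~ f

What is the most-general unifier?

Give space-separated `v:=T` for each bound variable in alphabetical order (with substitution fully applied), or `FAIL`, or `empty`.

Answer: b:=f e:=((c -> f) -> (Int -> Int))

Derivation:
step 1: unify ((c -> b) -> (Int -> Int)) ~ e  [subst: {-} | 1 pending]
  bind e := ((c -> b) -> (Int -> Int))
step 2: unify b ~ f  [subst: {e:=((c -> b) -> (Int -> Int))} | 0 pending]
  bind b := f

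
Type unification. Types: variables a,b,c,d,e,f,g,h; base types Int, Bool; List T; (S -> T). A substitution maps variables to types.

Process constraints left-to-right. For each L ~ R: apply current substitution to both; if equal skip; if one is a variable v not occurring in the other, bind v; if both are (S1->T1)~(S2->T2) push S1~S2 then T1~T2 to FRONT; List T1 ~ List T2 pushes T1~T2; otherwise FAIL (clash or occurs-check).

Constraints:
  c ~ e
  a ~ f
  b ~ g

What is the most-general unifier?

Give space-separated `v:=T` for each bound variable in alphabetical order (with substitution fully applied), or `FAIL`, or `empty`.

step 1: unify c ~ e  [subst: {-} | 2 pending]
  bind c := e
step 2: unify a ~ f  [subst: {c:=e} | 1 pending]
  bind a := f
step 3: unify b ~ g  [subst: {c:=e, a:=f} | 0 pending]
  bind b := g

Answer: a:=f b:=g c:=e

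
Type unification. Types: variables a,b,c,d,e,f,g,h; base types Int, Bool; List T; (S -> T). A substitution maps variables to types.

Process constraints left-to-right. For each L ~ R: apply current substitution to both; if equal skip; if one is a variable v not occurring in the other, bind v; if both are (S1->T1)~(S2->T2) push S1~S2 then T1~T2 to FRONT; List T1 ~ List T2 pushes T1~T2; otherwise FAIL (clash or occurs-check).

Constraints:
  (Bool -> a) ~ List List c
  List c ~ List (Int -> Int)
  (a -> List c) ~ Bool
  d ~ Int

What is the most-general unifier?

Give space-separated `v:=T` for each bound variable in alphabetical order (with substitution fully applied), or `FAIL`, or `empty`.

Answer: FAIL

Derivation:
step 1: unify (Bool -> a) ~ List List c  [subst: {-} | 3 pending]
  clash: (Bool -> a) vs List List c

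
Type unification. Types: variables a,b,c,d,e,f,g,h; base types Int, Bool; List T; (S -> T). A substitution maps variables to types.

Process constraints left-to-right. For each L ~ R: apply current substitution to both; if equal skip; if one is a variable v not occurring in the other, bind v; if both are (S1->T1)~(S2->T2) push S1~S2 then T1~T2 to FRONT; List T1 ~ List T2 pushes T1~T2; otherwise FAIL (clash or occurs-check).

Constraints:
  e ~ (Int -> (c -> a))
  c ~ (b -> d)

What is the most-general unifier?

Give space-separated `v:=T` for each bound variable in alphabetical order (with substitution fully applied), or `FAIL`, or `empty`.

step 1: unify e ~ (Int -> (c -> a))  [subst: {-} | 1 pending]
  bind e := (Int -> (c -> a))
step 2: unify c ~ (b -> d)  [subst: {e:=(Int -> (c -> a))} | 0 pending]
  bind c := (b -> d)

Answer: c:=(b -> d) e:=(Int -> ((b -> d) -> a))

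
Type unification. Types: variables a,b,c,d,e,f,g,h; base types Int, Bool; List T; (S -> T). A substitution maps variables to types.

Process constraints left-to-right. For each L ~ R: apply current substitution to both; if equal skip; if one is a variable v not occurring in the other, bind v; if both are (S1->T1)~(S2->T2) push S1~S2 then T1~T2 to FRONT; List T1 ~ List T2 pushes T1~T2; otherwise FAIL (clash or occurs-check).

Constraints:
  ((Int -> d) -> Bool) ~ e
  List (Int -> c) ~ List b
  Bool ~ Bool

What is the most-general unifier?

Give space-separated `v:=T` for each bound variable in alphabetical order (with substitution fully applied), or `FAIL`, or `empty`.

Answer: b:=(Int -> c) e:=((Int -> d) -> Bool)

Derivation:
step 1: unify ((Int -> d) -> Bool) ~ e  [subst: {-} | 2 pending]
  bind e := ((Int -> d) -> Bool)
step 2: unify List (Int -> c) ~ List b  [subst: {e:=((Int -> d) -> Bool)} | 1 pending]
  -> decompose List: push (Int -> c)~b
step 3: unify (Int -> c) ~ b  [subst: {e:=((Int -> d) -> Bool)} | 1 pending]
  bind b := (Int -> c)
step 4: unify Bool ~ Bool  [subst: {e:=((Int -> d) -> Bool), b:=(Int -> c)} | 0 pending]
  -> identical, skip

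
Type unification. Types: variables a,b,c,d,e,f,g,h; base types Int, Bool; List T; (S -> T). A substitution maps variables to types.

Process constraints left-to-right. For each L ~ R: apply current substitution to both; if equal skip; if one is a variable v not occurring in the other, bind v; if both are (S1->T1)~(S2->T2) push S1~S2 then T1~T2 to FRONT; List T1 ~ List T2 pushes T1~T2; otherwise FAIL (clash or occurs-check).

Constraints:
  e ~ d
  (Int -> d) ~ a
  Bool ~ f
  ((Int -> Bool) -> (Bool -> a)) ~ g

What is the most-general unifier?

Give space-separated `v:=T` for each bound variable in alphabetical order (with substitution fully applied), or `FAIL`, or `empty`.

Answer: a:=(Int -> d) e:=d f:=Bool g:=((Int -> Bool) -> (Bool -> (Int -> d)))

Derivation:
step 1: unify e ~ d  [subst: {-} | 3 pending]
  bind e := d
step 2: unify (Int -> d) ~ a  [subst: {e:=d} | 2 pending]
  bind a := (Int -> d)
step 3: unify Bool ~ f  [subst: {e:=d, a:=(Int -> d)} | 1 pending]
  bind f := Bool
step 4: unify ((Int -> Bool) -> (Bool -> (Int -> d))) ~ g  [subst: {e:=d, a:=(Int -> d), f:=Bool} | 0 pending]
  bind g := ((Int -> Bool) -> (Bool -> (Int -> d)))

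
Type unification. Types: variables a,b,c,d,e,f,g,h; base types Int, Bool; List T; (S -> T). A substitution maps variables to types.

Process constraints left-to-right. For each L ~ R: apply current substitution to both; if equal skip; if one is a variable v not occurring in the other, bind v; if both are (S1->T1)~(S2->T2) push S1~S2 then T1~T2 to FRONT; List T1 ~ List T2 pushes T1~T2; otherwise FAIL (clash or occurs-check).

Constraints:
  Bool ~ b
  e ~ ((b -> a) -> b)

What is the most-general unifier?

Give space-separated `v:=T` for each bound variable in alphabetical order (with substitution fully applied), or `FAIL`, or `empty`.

step 1: unify Bool ~ b  [subst: {-} | 1 pending]
  bind b := Bool
step 2: unify e ~ ((Bool -> a) -> Bool)  [subst: {b:=Bool} | 0 pending]
  bind e := ((Bool -> a) -> Bool)

Answer: b:=Bool e:=((Bool -> a) -> Bool)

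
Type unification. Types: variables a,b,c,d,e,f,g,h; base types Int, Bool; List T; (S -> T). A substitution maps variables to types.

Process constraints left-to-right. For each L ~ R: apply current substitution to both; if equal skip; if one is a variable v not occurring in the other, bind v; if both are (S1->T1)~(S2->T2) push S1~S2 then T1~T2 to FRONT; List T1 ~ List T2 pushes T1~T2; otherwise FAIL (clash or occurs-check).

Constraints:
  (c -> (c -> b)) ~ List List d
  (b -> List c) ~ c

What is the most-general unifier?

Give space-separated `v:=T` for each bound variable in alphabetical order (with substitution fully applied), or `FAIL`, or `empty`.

step 1: unify (c -> (c -> b)) ~ List List d  [subst: {-} | 1 pending]
  clash: (c -> (c -> b)) vs List List d

Answer: FAIL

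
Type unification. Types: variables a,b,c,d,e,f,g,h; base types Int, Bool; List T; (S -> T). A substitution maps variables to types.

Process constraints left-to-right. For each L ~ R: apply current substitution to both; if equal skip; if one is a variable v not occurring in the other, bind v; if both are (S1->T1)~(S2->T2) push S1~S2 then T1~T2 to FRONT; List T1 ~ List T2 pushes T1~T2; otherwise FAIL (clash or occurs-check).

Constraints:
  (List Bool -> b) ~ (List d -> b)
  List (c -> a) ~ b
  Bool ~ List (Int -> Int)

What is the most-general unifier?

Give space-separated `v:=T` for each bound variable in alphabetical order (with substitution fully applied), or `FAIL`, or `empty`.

step 1: unify (List Bool -> b) ~ (List d -> b)  [subst: {-} | 2 pending]
  -> decompose arrow: push List Bool~List d, b~b
step 2: unify List Bool ~ List d  [subst: {-} | 3 pending]
  -> decompose List: push Bool~d
step 3: unify Bool ~ d  [subst: {-} | 3 pending]
  bind d := Bool
step 4: unify b ~ b  [subst: {d:=Bool} | 2 pending]
  -> identical, skip
step 5: unify List (c -> a) ~ b  [subst: {d:=Bool} | 1 pending]
  bind b := List (c -> a)
step 6: unify Bool ~ List (Int -> Int)  [subst: {d:=Bool, b:=List (c -> a)} | 0 pending]
  clash: Bool vs List (Int -> Int)

Answer: FAIL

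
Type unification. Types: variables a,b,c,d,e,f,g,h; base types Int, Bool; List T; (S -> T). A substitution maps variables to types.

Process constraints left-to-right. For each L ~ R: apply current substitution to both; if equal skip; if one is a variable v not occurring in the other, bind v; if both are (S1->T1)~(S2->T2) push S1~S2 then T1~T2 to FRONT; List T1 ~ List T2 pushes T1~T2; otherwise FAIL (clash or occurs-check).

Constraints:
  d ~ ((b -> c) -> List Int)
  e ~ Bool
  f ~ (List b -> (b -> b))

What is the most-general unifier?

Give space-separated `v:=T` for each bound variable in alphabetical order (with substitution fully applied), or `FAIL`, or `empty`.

Answer: d:=((b -> c) -> List Int) e:=Bool f:=(List b -> (b -> b))

Derivation:
step 1: unify d ~ ((b -> c) -> List Int)  [subst: {-} | 2 pending]
  bind d := ((b -> c) -> List Int)
step 2: unify e ~ Bool  [subst: {d:=((b -> c) -> List Int)} | 1 pending]
  bind e := Bool
step 3: unify f ~ (List b -> (b -> b))  [subst: {d:=((b -> c) -> List Int), e:=Bool} | 0 pending]
  bind f := (List b -> (b -> b))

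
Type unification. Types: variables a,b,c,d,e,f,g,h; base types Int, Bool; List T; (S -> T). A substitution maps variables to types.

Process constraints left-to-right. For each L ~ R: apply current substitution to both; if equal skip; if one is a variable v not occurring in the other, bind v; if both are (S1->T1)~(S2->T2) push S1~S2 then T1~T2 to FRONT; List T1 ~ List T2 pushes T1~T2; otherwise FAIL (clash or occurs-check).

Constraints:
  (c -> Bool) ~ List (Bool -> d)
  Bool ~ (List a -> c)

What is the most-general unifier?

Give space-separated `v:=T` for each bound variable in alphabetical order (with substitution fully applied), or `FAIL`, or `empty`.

step 1: unify (c -> Bool) ~ List (Bool -> d)  [subst: {-} | 1 pending]
  clash: (c -> Bool) vs List (Bool -> d)

Answer: FAIL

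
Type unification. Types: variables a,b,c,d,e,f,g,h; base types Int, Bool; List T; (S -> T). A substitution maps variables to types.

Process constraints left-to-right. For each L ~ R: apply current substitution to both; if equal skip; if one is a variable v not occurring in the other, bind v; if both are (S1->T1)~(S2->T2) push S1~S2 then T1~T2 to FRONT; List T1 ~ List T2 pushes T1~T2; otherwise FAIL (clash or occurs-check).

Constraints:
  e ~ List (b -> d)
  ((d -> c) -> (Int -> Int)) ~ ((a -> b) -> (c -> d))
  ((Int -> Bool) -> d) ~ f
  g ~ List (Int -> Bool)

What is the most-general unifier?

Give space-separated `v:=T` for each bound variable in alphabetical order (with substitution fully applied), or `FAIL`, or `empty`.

Answer: a:=Int b:=Int c:=Int d:=Int e:=List (Int -> Int) f:=((Int -> Bool) -> Int) g:=List (Int -> Bool)

Derivation:
step 1: unify e ~ List (b -> d)  [subst: {-} | 3 pending]
  bind e := List (b -> d)
step 2: unify ((d -> c) -> (Int -> Int)) ~ ((a -> b) -> (c -> d))  [subst: {e:=List (b -> d)} | 2 pending]
  -> decompose arrow: push (d -> c)~(a -> b), (Int -> Int)~(c -> d)
step 3: unify (d -> c) ~ (a -> b)  [subst: {e:=List (b -> d)} | 3 pending]
  -> decompose arrow: push d~a, c~b
step 4: unify d ~ a  [subst: {e:=List (b -> d)} | 4 pending]
  bind d := a
step 5: unify c ~ b  [subst: {e:=List (b -> d), d:=a} | 3 pending]
  bind c := b
step 6: unify (Int -> Int) ~ (b -> a)  [subst: {e:=List (b -> d), d:=a, c:=b} | 2 pending]
  -> decompose arrow: push Int~b, Int~a
step 7: unify Int ~ b  [subst: {e:=List (b -> d), d:=a, c:=b} | 3 pending]
  bind b := Int
step 8: unify Int ~ a  [subst: {e:=List (b -> d), d:=a, c:=b, b:=Int} | 2 pending]
  bind a := Int
step 9: unify ((Int -> Bool) -> Int) ~ f  [subst: {e:=List (b -> d), d:=a, c:=b, b:=Int, a:=Int} | 1 pending]
  bind f := ((Int -> Bool) -> Int)
step 10: unify g ~ List (Int -> Bool)  [subst: {e:=List (b -> d), d:=a, c:=b, b:=Int, a:=Int, f:=((Int -> Bool) -> Int)} | 0 pending]
  bind g := List (Int -> Bool)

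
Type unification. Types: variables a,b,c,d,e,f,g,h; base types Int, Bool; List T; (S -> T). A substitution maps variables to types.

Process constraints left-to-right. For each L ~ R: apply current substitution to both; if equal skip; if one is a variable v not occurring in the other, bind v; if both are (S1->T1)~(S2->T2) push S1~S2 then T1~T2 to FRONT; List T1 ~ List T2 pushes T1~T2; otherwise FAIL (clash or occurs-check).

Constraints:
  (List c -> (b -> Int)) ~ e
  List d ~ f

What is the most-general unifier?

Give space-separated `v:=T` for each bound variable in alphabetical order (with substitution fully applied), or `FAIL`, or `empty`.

Answer: e:=(List c -> (b -> Int)) f:=List d

Derivation:
step 1: unify (List c -> (b -> Int)) ~ e  [subst: {-} | 1 pending]
  bind e := (List c -> (b -> Int))
step 2: unify List d ~ f  [subst: {e:=(List c -> (b -> Int))} | 0 pending]
  bind f := List d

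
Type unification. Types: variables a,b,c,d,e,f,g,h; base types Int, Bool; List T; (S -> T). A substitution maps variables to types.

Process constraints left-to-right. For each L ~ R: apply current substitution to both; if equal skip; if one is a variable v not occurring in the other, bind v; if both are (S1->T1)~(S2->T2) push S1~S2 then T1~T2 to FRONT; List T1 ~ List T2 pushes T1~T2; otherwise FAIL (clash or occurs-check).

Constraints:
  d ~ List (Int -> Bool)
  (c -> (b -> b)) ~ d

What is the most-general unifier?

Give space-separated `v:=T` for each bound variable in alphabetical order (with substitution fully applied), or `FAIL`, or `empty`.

step 1: unify d ~ List (Int -> Bool)  [subst: {-} | 1 pending]
  bind d := List (Int -> Bool)
step 2: unify (c -> (b -> b)) ~ List (Int -> Bool)  [subst: {d:=List (Int -> Bool)} | 0 pending]
  clash: (c -> (b -> b)) vs List (Int -> Bool)

Answer: FAIL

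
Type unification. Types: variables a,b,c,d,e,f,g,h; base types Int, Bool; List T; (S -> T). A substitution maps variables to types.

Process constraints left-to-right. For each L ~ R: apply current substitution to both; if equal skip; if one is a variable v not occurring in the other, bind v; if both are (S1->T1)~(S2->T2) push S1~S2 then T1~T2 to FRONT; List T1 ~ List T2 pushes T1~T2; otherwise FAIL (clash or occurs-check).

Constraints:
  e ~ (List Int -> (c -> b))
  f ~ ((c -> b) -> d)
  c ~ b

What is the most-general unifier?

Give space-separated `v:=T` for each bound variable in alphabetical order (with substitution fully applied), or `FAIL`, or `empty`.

Answer: c:=b e:=(List Int -> (b -> b)) f:=((b -> b) -> d)

Derivation:
step 1: unify e ~ (List Int -> (c -> b))  [subst: {-} | 2 pending]
  bind e := (List Int -> (c -> b))
step 2: unify f ~ ((c -> b) -> d)  [subst: {e:=(List Int -> (c -> b))} | 1 pending]
  bind f := ((c -> b) -> d)
step 3: unify c ~ b  [subst: {e:=(List Int -> (c -> b)), f:=((c -> b) -> d)} | 0 pending]
  bind c := b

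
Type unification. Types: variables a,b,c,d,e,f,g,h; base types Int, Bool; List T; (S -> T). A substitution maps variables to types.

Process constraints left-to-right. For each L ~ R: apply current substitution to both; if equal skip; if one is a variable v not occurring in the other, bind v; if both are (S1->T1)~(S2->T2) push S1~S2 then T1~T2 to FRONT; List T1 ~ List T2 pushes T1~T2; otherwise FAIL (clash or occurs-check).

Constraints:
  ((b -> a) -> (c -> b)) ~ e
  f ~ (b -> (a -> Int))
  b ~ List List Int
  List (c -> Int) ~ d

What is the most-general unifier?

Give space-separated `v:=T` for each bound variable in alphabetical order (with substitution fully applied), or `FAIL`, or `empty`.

step 1: unify ((b -> a) -> (c -> b)) ~ e  [subst: {-} | 3 pending]
  bind e := ((b -> a) -> (c -> b))
step 2: unify f ~ (b -> (a -> Int))  [subst: {e:=((b -> a) -> (c -> b))} | 2 pending]
  bind f := (b -> (a -> Int))
step 3: unify b ~ List List Int  [subst: {e:=((b -> a) -> (c -> b)), f:=(b -> (a -> Int))} | 1 pending]
  bind b := List List Int
step 4: unify List (c -> Int) ~ d  [subst: {e:=((b -> a) -> (c -> b)), f:=(b -> (a -> Int)), b:=List List Int} | 0 pending]
  bind d := List (c -> Int)

Answer: b:=List List Int d:=List (c -> Int) e:=((List List Int -> a) -> (c -> List List Int)) f:=(List List Int -> (a -> Int))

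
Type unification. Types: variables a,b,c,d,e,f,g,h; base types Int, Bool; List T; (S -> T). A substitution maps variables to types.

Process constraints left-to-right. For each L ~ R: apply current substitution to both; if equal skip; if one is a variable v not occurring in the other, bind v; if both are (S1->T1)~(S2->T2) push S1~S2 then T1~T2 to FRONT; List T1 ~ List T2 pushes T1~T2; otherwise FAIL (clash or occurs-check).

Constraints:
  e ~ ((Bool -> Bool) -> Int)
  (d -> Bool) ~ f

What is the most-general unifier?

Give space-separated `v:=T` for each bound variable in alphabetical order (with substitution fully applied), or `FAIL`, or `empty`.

Answer: e:=((Bool -> Bool) -> Int) f:=(d -> Bool)

Derivation:
step 1: unify e ~ ((Bool -> Bool) -> Int)  [subst: {-} | 1 pending]
  bind e := ((Bool -> Bool) -> Int)
step 2: unify (d -> Bool) ~ f  [subst: {e:=((Bool -> Bool) -> Int)} | 0 pending]
  bind f := (d -> Bool)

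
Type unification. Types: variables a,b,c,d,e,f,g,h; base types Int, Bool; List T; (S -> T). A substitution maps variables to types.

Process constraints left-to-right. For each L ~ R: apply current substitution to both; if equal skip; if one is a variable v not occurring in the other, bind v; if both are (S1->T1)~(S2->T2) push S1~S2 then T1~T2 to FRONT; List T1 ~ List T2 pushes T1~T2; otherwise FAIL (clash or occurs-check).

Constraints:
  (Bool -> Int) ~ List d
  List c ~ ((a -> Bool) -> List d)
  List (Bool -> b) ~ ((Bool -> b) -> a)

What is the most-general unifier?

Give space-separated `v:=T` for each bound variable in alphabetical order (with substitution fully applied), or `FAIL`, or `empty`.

Answer: FAIL

Derivation:
step 1: unify (Bool -> Int) ~ List d  [subst: {-} | 2 pending]
  clash: (Bool -> Int) vs List d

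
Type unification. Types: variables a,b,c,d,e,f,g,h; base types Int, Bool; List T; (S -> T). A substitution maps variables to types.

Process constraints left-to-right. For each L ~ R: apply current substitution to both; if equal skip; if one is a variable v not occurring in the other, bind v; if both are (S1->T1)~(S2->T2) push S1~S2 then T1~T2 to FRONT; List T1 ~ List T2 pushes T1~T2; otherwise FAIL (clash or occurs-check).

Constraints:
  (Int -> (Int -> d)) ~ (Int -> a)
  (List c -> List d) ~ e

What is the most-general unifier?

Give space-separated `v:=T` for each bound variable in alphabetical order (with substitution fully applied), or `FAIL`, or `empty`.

step 1: unify (Int -> (Int -> d)) ~ (Int -> a)  [subst: {-} | 1 pending]
  -> decompose arrow: push Int~Int, (Int -> d)~a
step 2: unify Int ~ Int  [subst: {-} | 2 pending]
  -> identical, skip
step 3: unify (Int -> d) ~ a  [subst: {-} | 1 pending]
  bind a := (Int -> d)
step 4: unify (List c -> List d) ~ e  [subst: {a:=(Int -> d)} | 0 pending]
  bind e := (List c -> List d)

Answer: a:=(Int -> d) e:=(List c -> List d)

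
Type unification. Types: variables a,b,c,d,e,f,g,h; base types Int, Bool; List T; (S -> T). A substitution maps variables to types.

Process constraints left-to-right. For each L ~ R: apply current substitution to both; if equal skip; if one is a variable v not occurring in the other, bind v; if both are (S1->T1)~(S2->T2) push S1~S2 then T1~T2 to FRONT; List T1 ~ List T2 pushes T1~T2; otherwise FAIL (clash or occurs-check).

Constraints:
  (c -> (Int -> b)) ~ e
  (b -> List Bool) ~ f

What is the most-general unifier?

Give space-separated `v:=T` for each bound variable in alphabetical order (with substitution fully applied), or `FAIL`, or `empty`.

Answer: e:=(c -> (Int -> b)) f:=(b -> List Bool)

Derivation:
step 1: unify (c -> (Int -> b)) ~ e  [subst: {-} | 1 pending]
  bind e := (c -> (Int -> b))
step 2: unify (b -> List Bool) ~ f  [subst: {e:=(c -> (Int -> b))} | 0 pending]
  bind f := (b -> List Bool)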